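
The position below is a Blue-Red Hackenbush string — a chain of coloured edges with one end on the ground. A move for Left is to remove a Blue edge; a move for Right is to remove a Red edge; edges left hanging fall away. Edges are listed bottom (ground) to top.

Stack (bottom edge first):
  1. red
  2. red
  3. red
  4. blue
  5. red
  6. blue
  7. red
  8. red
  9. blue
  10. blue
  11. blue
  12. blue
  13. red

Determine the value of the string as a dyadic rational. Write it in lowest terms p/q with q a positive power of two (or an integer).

-2755/1024

Prefix values for red red red blue red blue red red blue blue blue blue red via {L|R} + simplicity:
edge 1 of 13 (red): { — | 0 } so -1
edge 2 of 13 (red): { — | -1, 0 } so -2
edge 3 of 13 (red): { — | -2, -1, 0 } so -3
edge 4 of 13 (blue): { -3 | -2, -1, 0 } so -5/2
edge 5 of 13 (red): { -3 | -5/2, -2, -1, 0 } so -11/4
edge 6 of 13 (blue): { -3, -11/4 | -5/2, -2, -1, 0 } so -21/8
edge 7 of 13 (red): { -3, -11/4 | -21/8, -5/2, -2, -1, 0 } so -43/16
edge 8 of 13 (red): { -3, -11/4 | -43/16, -21/8, -5/2, -2, -1, 0 } so -87/32
edge 9 of 13 (blue): { -3, -11/4, -87/32 | -43/16, -21/8, -5/2, -2, -1, 0 } so -173/64
edge 10 of 13 (blue): { -3, -11/4, -87/32, -173/64 | -43/16, -21/8, -5/2, -2, -1, 0 } so -345/128
edge 11 of 13 (blue): { -3, -11/4, -87/32, -173/64, -345/128 | -43/16, -21/8, -5/2, -2, -1, 0 } so -689/256
edge 12 of 13 (blue): { -3, -11/4, -87/32, -173/64, -345/128, -689/256 | -43/16, -21/8, -5/2, -2, -1, 0 } so -1377/512
edge 13 of 13 (red): { -3, -11/4, -87/32, -173/64, -345/128, -689/256 | -1377/512, -43/16, -21/8, -5/2, -2, -1, 0 } so -2755/1024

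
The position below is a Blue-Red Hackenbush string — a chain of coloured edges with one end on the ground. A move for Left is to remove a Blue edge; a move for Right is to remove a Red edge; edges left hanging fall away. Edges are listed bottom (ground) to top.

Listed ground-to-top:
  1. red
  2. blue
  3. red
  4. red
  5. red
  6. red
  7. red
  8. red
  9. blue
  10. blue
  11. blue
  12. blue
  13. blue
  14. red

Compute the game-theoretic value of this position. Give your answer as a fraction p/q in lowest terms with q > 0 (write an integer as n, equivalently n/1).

value_1 [r]  L=[—]  R=[0]  = -1
value_2 [rb]  L=[-1]  R=[0]  = -1/2
value_3 [rbr]  L=[-1]  R=[-1/2, 0]  = -3/4
value_4 [rbrr]  L=[-1]  R=[-3/4, -1/2, 0]  = -7/8
value_5 [rbrrr]  L=[-1]  R=[-7/8, -3/4, -1/2, 0]  = -15/16
value_6 [rbrrrr]  L=[-1]  R=[-15/16, -7/8, -3/4, -1/2, 0]  = -31/32
value_7 [rbrrrrr]  L=[-1]  R=[-31/32, -15/16, -7/8, -3/4, -1/2, 0]  = -63/64
value_8 [rbrrrrrr]  L=[-1]  R=[-63/64, -31/32, -15/16, -7/8, -3/4, -1/2, 0]  = -127/128
value_9 [rbrrrrrrb]  L=[-1, -127/128]  R=[-63/64, -31/32, -15/16, -7/8, -3/4, -1/2, 0]  = -253/256
value_10 [rbrrrrrrbb]  L=[-1, -127/128, -253/256]  R=[-63/64, -31/32, -15/16, -7/8, -3/4, -1/2, 0]  = -505/512
value_11 [rbrrrrrrbbb]  L=[-1, -127/128, -253/256, -505/512]  R=[-63/64, -31/32, -15/16, -7/8, -3/4, -1/2, 0]  = -1009/1024
value_12 [rbrrrrrrbbbb]  L=[-1, -127/128, -253/256, -505/512, -1009/1024]  R=[-63/64, -31/32, -15/16, -7/8, -3/4, -1/2, 0]  = -2017/2048
value_13 [rbrrrrrrbbbbb]  L=[-1, -127/128, -253/256, -505/512, -1009/1024, -2017/2048]  R=[-63/64, -31/32, -15/16, -7/8, -3/4, -1/2, 0]  = -4033/4096
value_14 [rbrrrrrrbbbbbr]  L=[-1, -127/128, -253/256, -505/512, -1009/1024, -2017/2048]  R=[-4033/4096, -63/64, -31/32, -15/16, -7/8, -3/4, -1/2, 0]  = -8067/8192

-8067/8192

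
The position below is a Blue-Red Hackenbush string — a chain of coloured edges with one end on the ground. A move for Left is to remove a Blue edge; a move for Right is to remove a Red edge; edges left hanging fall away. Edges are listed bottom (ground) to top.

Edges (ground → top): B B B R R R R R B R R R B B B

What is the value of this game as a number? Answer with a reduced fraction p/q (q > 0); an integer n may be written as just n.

8335/4096

Recurse on prefixes of the 15-edge string B B B R R R R R B R R R B B B:
edge 1 of 15 (B): { 0 | ∅ } => 1
edge 2 of 15 (B): { 0; 1 | ∅ } => 2
edge 3 of 15 (B): { 0; 1; 2 | ∅ } => 3
edge 4 of 15 (R): { 0; 1; 2 | 3 } => 5/2
edge 5 of 15 (R): { 0; 1; 2 | 5/2; 3 } => 9/4
edge 6 of 15 (R): { 0; 1; 2 | 9/4; 5/2; 3 } => 17/8
edge 7 of 15 (R): { 0; 1; 2 | 17/8; 9/4; 5/2; 3 } => 33/16
edge 8 of 15 (R): { 0; 1; 2 | 33/16; 17/8; 9/4; 5/2; 3 } => 65/32
edge 9 of 15 (B): { 0; 1; 2; 65/32 | 33/16; 17/8; 9/4; 5/2; 3 } => 131/64
edge 10 of 15 (R): { 0; 1; 2; 65/32 | 131/64; 33/16; 17/8; 9/4; 5/2; 3 } => 261/128
edge 11 of 15 (R): { 0; 1; 2; 65/32 | 261/128; 131/64; 33/16; 17/8; 9/4; 5/2; 3 } => 521/256
edge 12 of 15 (R): { 0; 1; 2; 65/32 | 521/256; 261/128; 131/64; 33/16; 17/8; 9/4; 5/2; 3 } => 1041/512
edge 13 of 15 (B): { 0; 1; 2; 65/32; 1041/512 | 521/256; 261/128; 131/64; 33/16; 17/8; 9/4; 5/2; 3 } => 2083/1024
edge 14 of 15 (B): { 0; 1; 2; 65/32; 1041/512; 2083/1024 | 521/256; 261/128; 131/64; 33/16; 17/8; 9/4; 5/2; 3 } => 4167/2048
edge 15 of 15 (B): { 0; 1; 2; 65/32; 1041/512; 2083/1024; 4167/2048 | 521/256; 261/128; 131/64; 33/16; 17/8; 9/4; 5/2; 3 } => 8335/4096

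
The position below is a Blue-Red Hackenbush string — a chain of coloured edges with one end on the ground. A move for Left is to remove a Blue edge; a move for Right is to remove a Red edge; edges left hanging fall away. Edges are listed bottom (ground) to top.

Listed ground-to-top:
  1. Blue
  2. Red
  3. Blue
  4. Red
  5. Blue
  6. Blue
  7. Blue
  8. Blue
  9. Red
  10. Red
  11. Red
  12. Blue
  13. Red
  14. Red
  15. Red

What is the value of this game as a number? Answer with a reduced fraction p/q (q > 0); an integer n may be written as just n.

12049/16384

G(B) = { 0 | — } gives 1
G(BR) = { 0 | 1 } gives 1/2
G(BRB) = { 0, 1/2 | 1 } gives 3/4
G(BRBR) = { 0, 1/2 | 3/4, 1 } gives 5/8
G(BRBRB) = { 0, 1/2, 5/8 | 3/4, 1 } gives 11/16
G(BRBRBB) = { 0, 1/2, 5/8, 11/16 | 3/4, 1 } gives 23/32
G(BRBRBBB) = { 0, 1/2, 5/8, 11/16, 23/32 | 3/4, 1 } gives 47/64
G(BRBRBBBB) = { 0, 1/2, 5/8, 11/16, 23/32, 47/64 | 3/4, 1 } gives 95/128
G(BRBRBBBBR) = { 0, 1/2, 5/8, 11/16, 23/32, 47/64 | 95/128, 3/4, 1 } gives 189/256
G(BRBRBBBBRR) = { 0, 1/2, 5/8, 11/16, 23/32, 47/64 | 189/256, 95/128, 3/4, 1 } gives 377/512
G(BRBRBBBBRRR) = { 0, 1/2, 5/8, 11/16, 23/32, 47/64 | 377/512, 189/256, 95/128, 3/4, 1 } gives 753/1024
G(BRBRBBBBRRRB) = { 0, 1/2, 5/8, 11/16, 23/32, 47/64, 753/1024 | 377/512, 189/256, 95/128, 3/4, 1 } gives 1507/2048
G(BRBRBBBBRRRBR) = { 0, 1/2, 5/8, 11/16, 23/32, 47/64, 753/1024 | 1507/2048, 377/512, 189/256, 95/128, 3/4, 1 } gives 3013/4096
G(BRBRBBBBRRRBRR) = { 0, 1/2, 5/8, 11/16, 23/32, 47/64, 753/1024 | 3013/4096, 1507/2048, 377/512, 189/256, 95/128, 3/4, 1 } gives 6025/8192
G(BRBRBBBBRRRBRRR) = { 0, 1/2, 5/8, 11/16, 23/32, 47/64, 753/1024 | 6025/8192, 3013/4096, 1507/2048, 377/512, 189/256, 95/128, 3/4, 1 } gives 12049/16384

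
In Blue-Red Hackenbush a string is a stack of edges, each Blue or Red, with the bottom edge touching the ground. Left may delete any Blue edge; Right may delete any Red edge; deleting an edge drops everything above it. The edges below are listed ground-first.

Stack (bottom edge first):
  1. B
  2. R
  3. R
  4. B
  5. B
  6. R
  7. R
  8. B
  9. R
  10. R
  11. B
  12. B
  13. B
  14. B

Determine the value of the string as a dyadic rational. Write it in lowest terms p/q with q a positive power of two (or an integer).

g(B) = { 0 | · } → 1
g(BR) = { 0 | 1 } → 1/2
g(BRR) = { 0 | 1/2 1 } → 1/4
g(BRRB) = { 0 1/4 | 1/2 1 } → 3/8
g(BRRBB) = { 0 1/4 3/8 | 1/2 1 } → 7/16
g(BRRBBR) = { 0 1/4 3/8 | 7/16 1/2 1 } → 13/32
g(BRRBBRR) = { 0 1/4 3/8 | 13/32 7/16 1/2 1 } → 25/64
g(BRRBBRRB) = { 0 1/4 3/8 25/64 | 13/32 7/16 1/2 1 } → 51/128
g(BRRBBRRBR) = { 0 1/4 3/8 25/64 | 51/128 13/32 7/16 1/2 1 } → 101/256
g(BRRBBRRBRR) = { 0 1/4 3/8 25/64 | 101/256 51/128 13/32 7/16 1/2 1 } → 201/512
g(BRRBBRRBRRB) = { 0 1/4 3/8 25/64 201/512 | 101/256 51/128 13/32 7/16 1/2 1 } → 403/1024
g(BRRBBRRBRRBB) = { 0 1/4 3/8 25/64 201/512 403/1024 | 101/256 51/128 13/32 7/16 1/2 1 } → 807/2048
g(BRRBBRRBRRBBB) = { 0 1/4 3/8 25/64 201/512 403/1024 807/2048 | 101/256 51/128 13/32 7/16 1/2 1 } → 1615/4096
g(BRRBBRRBRRBBBB) = { 0 1/4 3/8 25/64 201/512 403/1024 807/2048 1615/4096 | 101/256 51/128 13/32 7/16 1/2 1 } → 3231/8192

3231/8192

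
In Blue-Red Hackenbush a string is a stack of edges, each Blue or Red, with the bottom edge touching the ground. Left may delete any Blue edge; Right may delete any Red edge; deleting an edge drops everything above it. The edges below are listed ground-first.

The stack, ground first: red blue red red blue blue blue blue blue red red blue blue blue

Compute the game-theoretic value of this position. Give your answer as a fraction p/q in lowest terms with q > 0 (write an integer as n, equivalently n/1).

-6193/8192

Recurse on prefixes of the 14-edge string red blue red red blue blue blue blue blue red red blue blue blue:
1 of 14 · r · max L −∞ · min R 0 ⇒ -1
2 of 14 · rb · max L -1 · min R 0 ⇒ -1/2
3 of 14 · rbr · max L -1 · min R -1/2 ⇒ -3/4
4 of 14 · rbrr · max L -1 · min R -3/4 ⇒ -7/8
5 of 14 · rbrrb · max L -7/8 · min R -3/4 ⇒ -13/16
6 of 14 · rbrrbb · max L -13/16 · min R -3/4 ⇒ -25/32
7 of 14 · rbrrbbb · max L -25/32 · min R -3/4 ⇒ -49/64
8 of 14 · rbrrbbbb · max L -49/64 · min R -3/4 ⇒ -97/128
9 of 14 · rbrrbbbbb · max L -97/128 · min R -3/4 ⇒ -193/256
10 of 14 · rbrrbbbbbr · max L -97/128 · min R -193/256 ⇒ -387/512
11 of 14 · rbrrbbbbbrr · max L -97/128 · min R -387/512 ⇒ -775/1024
12 of 14 · rbrrbbbbbrrb · max L -775/1024 · min R -387/512 ⇒ -1549/2048
13 of 14 · rbrrbbbbbrrbb · max L -1549/2048 · min R -387/512 ⇒ -3097/4096
14 of 14 · rbrrbbbbbrrbbb · max L -3097/4096 · min R -387/512 ⇒ -6193/8192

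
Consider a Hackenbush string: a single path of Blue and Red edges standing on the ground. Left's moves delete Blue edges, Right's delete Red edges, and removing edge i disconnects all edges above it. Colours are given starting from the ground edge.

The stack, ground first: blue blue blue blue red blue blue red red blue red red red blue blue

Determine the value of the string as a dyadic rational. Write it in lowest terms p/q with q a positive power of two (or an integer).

7751/2048

Build G(s[:k]) for k = 1..15, string s = blue blue blue blue red blue blue red red blue red red red blue blue.
G_1 [b]  L=[0]  R=[·]  → 1
G_2 [bb]  L=[0, 1]  R=[·]  → 2
G_3 [bbb]  L=[0, 1, 2]  R=[·]  → 3
G_4 [bbbb]  L=[0, 1, 2, 3]  R=[·]  → 4
G_5 [bbbbr]  L=[0, 1, 2, 3]  R=[4]  → 7/2
G_6 [bbbbrb]  L=[0, 1, 2, 3, 7/2]  R=[4]  → 15/4
G_7 [bbbbrbb]  L=[0, 1, 2, 3, 7/2, 15/4]  R=[4]  → 31/8
G_8 [bbbbrbbr]  L=[0, 1, 2, 3, 7/2, 15/4]  R=[31/8, 4]  → 61/16
G_9 [bbbbrbbrr]  L=[0, 1, 2, 3, 7/2, 15/4]  R=[61/16, 31/8, 4]  → 121/32
G_10 [bbbbrbbrrb]  L=[0, 1, 2, 3, 7/2, 15/4, 121/32]  R=[61/16, 31/8, 4]  → 243/64
G_11 [bbbbrbbrrbr]  L=[0, 1, 2, 3, 7/2, 15/4, 121/32]  R=[243/64, 61/16, 31/8, 4]  → 485/128
G_12 [bbbbrbbrrbrr]  L=[0, 1, 2, 3, 7/2, 15/4, 121/32]  R=[485/128, 243/64, 61/16, 31/8, 4]  → 969/256
G_13 [bbbbrbbrrbrrr]  L=[0, 1, 2, 3, 7/2, 15/4, 121/32]  R=[969/256, 485/128, 243/64, 61/16, 31/8, 4]  → 1937/512
G_14 [bbbbrbbrrbrrrb]  L=[0, 1, 2, 3, 7/2, 15/4, 121/32, 1937/512]  R=[969/256, 485/128, 243/64, 61/16, 31/8, 4]  → 3875/1024
G_15 [bbbbrbbrrbrrrbb]  L=[0, 1, 2, 3, 7/2, 15/4, 121/32, 1937/512, 3875/1024]  R=[969/256, 485/128, 243/64, 61/16, 31/8, 4]  → 7751/2048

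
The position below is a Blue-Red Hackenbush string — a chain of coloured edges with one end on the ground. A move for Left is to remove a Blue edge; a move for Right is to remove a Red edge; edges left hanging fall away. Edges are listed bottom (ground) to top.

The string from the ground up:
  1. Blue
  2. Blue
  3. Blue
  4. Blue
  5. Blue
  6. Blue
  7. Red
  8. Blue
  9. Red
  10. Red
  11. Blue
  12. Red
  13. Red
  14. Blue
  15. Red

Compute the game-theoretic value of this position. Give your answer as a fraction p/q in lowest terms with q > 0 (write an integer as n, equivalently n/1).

2853/512

step 1: add Blue to get B; options L={ 0 } R={ none } ⇒ 1
step 2: add Blue to get BB; options L={ 0 1 } R={ none } ⇒ 2
step 3: add Blue to get BBB; options L={ 0 1 2 } R={ none } ⇒ 3
step 4: add Blue to get BBBB; options L={ 0 1 2 3 } R={ none } ⇒ 4
step 5: add Blue to get BBBBB; options L={ 0 1 2 3 4 } R={ none } ⇒ 5
step 6: add Blue to get BBBBBB; options L={ 0 1 2 3 4 5 } R={ none } ⇒ 6
step 7: add Red to get BBBBBBR; options L={ 0 1 2 3 4 5 } R={ 6 } ⇒ 11/2
step 8: add Blue to get BBBBBBRB; options L={ 0 1 2 3 4 5 11/2 } R={ 6 } ⇒ 23/4
step 9: add Red to get BBBBBBRBR; options L={ 0 1 2 3 4 5 11/2 } R={ 23/4 6 } ⇒ 45/8
step 10: add Red to get BBBBBBRBRR; options L={ 0 1 2 3 4 5 11/2 } R={ 45/8 23/4 6 } ⇒ 89/16
step 11: add Blue to get BBBBBBRBRRB; options L={ 0 1 2 3 4 5 11/2 89/16 } R={ 45/8 23/4 6 } ⇒ 179/32
step 12: add Red to get BBBBBBRBRRBR; options L={ 0 1 2 3 4 5 11/2 89/16 } R={ 179/32 45/8 23/4 6 } ⇒ 357/64
step 13: add Red to get BBBBBBRBRRBRR; options L={ 0 1 2 3 4 5 11/2 89/16 } R={ 357/64 179/32 45/8 23/4 6 } ⇒ 713/128
step 14: add Blue to get BBBBBBRBRRBRRB; options L={ 0 1 2 3 4 5 11/2 89/16 713/128 } R={ 357/64 179/32 45/8 23/4 6 } ⇒ 1427/256
step 15: add Red to get BBBBBBRBRRBRRBR; options L={ 0 1 2 3 4 5 11/2 89/16 713/128 } R={ 1427/256 357/64 179/32 45/8 23/4 6 } ⇒ 2853/512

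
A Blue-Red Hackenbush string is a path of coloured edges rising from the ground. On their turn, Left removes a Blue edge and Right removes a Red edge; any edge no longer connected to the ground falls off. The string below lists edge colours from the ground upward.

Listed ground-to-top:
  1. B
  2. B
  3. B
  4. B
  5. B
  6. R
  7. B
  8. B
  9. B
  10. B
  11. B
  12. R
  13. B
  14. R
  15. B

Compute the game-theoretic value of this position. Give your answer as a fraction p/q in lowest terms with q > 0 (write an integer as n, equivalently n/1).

Build G(s[:k]) for k = 1..15, string s = B B B B B R B B B B B R B R B.
1 of 15 · B · max L 0 · min R +∞ so 1
2 of 15 · BB · max L 1 · min R +∞ so 2
3 of 15 · BBB · max L 2 · min R +∞ so 3
4 of 15 · BBBB · max L 3 · min R +∞ so 4
5 of 15 · BBBBB · max L 4 · min R +∞ so 5
6 of 15 · BBBBBR · max L 4 · min R 5 so 9/2
7 of 15 · BBBBBRB · max L 9/2 · min R 5 so 19/4
8 of 15 · BBBBBRBB · max L 19/4 · min R 5 so 39/8
9 of 15 · BBBBBRBBB · max L 39/8 · min R 5 so 79/16
10 of 15 · BBBBBRBBBB · max L 79/16 · min R 5 so 159/32
11 of 15 · BBBBBRBBBBB · max L 159/32 · min R 5 so 319/64
12 of 15 · BBBBBRBBBBBR · max L 159/32 · min R 319/64 so 637/128
13 of 15 · BBBBBRBBBBBRB · max L 637/128 · min R 319/64 so 1275/256
14 of 15 · BBBBBRBBBBBRBR · max L 637/128 · min R 1275/256 so 2549/512
15 of 15 · BBBBBRBBBBBRBRB · max L 2549/512 · min R 1275/256 so 5099/1024

5099/1024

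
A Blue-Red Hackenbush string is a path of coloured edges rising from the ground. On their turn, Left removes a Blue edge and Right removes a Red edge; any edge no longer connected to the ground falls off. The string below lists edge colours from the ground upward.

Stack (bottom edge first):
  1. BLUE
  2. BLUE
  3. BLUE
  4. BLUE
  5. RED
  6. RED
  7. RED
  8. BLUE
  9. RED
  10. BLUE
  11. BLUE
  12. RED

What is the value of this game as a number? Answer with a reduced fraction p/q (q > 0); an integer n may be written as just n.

g(B) = { 0 | ∅ } -> 1
g(BB) = { 0; 1 | ∅ } -> 2
g(BBB) = { 0; 1; 2 | ∅ } -> 3
g(BBBB) = { 0; 1; 2; 3 | ∅ } -> 4
g(BBBBR) = { 0; 1; 2; 3 | 4 } -> 7/2
g(BBBBRR) = { 0; 1; 2; 3 | 7/2; 4 } -> 13/4
g(BBBBRRR) = { 0; 1; 2; 3 | 13/4; 7/2; 4 } -> 25/8
g(BBBBRRRB) = { 0; 1; 2; 3; 25/8 | 13/4; 7/2; 4 } -> 51/16
g(BBBBRRRBR) = { 0; 1; 2; 3; 25/8 | 51/16; 13/4; 7/2; 4 } -> 101/32
g(BBBBRRRBRB) = { 0; 1; 2; 3; 25/8; 101/32 | 51/16; 13/4; 7/2; 4 } -> 203/64
g(BBBBRRRBRBB) = { 0; 1; 2; 3; 25/8; 101/32; 203/64 | 51/16; 13/4; 7/2; 4 } -> 407/128
g(BBBBRRRBRBBR) = { 0; 1; 2; 3; 25/8; 101/32; 203/64 | 407/128; 51/16; 13/4; 7/2; 4 } -> 813/256

813/256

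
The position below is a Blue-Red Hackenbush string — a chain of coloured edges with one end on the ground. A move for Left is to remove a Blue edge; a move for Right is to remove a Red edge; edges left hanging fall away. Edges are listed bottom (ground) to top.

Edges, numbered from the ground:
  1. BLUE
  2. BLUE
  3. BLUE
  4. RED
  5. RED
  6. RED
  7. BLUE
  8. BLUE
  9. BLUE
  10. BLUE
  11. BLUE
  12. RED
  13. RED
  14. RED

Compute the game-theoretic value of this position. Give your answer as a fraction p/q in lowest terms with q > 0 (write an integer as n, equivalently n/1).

step 1: add BLUE to get B; options L={ 0 } R={ ∅ } -> 1
step 2: add BLUE to get BB; options L={ 0, 1 } R={ ∅ } -> 2
step 3: add BLUE to get BBB; options L={ 0, 1, 2 } R={ ∅ } -> 3
step 4: add RED to get BBBR; options L={ 0, 1, 2 } R={ 3 } -> 5/2
step 5: add RED to get BBBRR; options L={ 0, 1, 2 } R={ 5/2, 3 } -> 9/4
step 6: add RED to get BBBRRR; options L={ 0, 1, 2 } R={ 9/4, 5/2, 3 } -> 17/8
step 7: add BLUE to get BBBRRRB; options L={ 0, 1, 2, 17/8 } R={ 9/4, 5/2, 3 } -> 35/16
step 8: add BLUE to get BBBRRRBB; options L={ 0, 1, 2, 17/8, 35/16 } R={ 9/4, 5/2, 3 } -> 71/32
step 9: add BLUE to get BBBRRRBBB; options L={ 0, 1, 2, 17/8, 35/16, 71/32 } R={ 9/4, 5/2, 3 } -> 143/64
step 10: add BLUE to get BBBRRRBBBB; options L={ 0, 1, 2, 17/8, 35/16, 71/32, 143/64 } R={ 9/4, 5/2, 3 } -> 287/128
step 11: add BLUE to get BBBRRRBBBBB; options L={ 0, 1, 2, 17/8, 35/16, 71/32, 143/64, 287/128 } R={ 9/4, 5/2, 3 } -> 575/256
step 12: add RED to get BBBRRRBBBBBR; options L={ 0, 1, 2, 17/8, 35/16, 71/32, 143/64, 287/128 } R={ 575/256, 9/4, 5/2, 3 } -> 1149/512
step 13: add RED to get BBBRRRBBBBBRR; options L={ 0, 1, 2, 17/8, 35/16, 71/32, 143/64, 287/128 } R={ 1149/512, 575/256, 9/4, 5/2, 3 } -> 2297/1024
step 14: add RED to get BBBRRRBBBBBRRR; options L={ 0, 1, 2, 17/8, 35/16, 71/32, 143/64, 287/128 } R={ 2297/1024, 1149/512, 575/256, 9/4, 5/2, 3 } -> 4593/2048

4593/2048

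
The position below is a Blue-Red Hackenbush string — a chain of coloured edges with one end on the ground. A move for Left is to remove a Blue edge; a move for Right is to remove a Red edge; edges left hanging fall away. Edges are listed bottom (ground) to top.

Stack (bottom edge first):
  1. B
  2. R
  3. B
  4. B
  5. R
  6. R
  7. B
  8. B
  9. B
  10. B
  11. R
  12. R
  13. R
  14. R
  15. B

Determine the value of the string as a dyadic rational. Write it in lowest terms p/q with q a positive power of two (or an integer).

13251/16384

Recurse on prefixes of the 15-edge string B R B B R R B B B B R R R R B:
B: Left { 0 }, Right { none } => simplest 1
BR: Left { 0 }, Right { 1 } => simplest 1/2
BRB: Left { 0; 1/2 }, Right { 1 } => simplest 3/4
BRBB: Left { 0; 1/2; 3/4 }, Right { 1 } => simplest 7/8
BRBBR: Left { 0; 1/2; 3/4 }, Right { 7/8; 1 } => simplest 13/16
BRBBRR: Left { 0; 1/2; 3/4 }, Right { 13/16; 7/8; 1 } => simplest 25/32
BRBBRRB: Left { 0; 1/2; 3/4; 25/32 }, Right { 13/16; 7/8; 1 } => simplest 51/64
BRBBRRBB: Left { 0; 1/2; 3/4; 25/32; 51/64 }, Right { 13/16; 7/8; 1 } => simplest 103/128
BRBBRRBBB: Left { 0; 1/2; 3/4; 25/32; 51/64; 103/128 }, Right { 13/16; 7/8; 1 } => simplest 207/256
BRBBRRBBBB: Left { 0; 1/2; 3/4; 25/32; 51/64; 103/128; 207/256 }, Right { 13/16; 7/8; 1 } => simplest 415/512
BRBBRRBBBBR: Left { 0; 1/2; 3/4; 25/32; 51/64; 103/128; 207/256 }, Right { 415/512; 13/16; 7/8; 1 } => simplest 829/1024
BRBBRRBBBBRR: Left { 0; 1/2; 3/4; 25/32; 51/64; 103/128; 207/256 }, Right { 829/1024; 415/512; 13/16; 7/8; 1 } => simplest 1657/2048
BRBBRRBBBBRRR: Left { 0; 1/2; 3/4; 25/32; 51/64; 103/128; 207/256 }, Right { 1657/2048; 829/1024; 415/512; 13/16; 7/8; 1 } => simplest 3313/4096
BRBBRRBBBBRRRR: Left { 0; 1/2; 3/4; 25/32; 51/64; 103/128; 207/256 }, Right { 3313/4096; 1657/2048; 829/1024; 415/512; 13/16; 7/8; 1 } => simplest 6625/8192
BRBBRRBBBBRRRRB: Left { 0; 1/2; 3/4; 25/32; 51/64; 103/128; 207/256; 6625/8192 }, Right { 3313/4096; 1657/2048; 829/1024; 415/512; 13/16; 7/8; 1 } => simplest 13251/16384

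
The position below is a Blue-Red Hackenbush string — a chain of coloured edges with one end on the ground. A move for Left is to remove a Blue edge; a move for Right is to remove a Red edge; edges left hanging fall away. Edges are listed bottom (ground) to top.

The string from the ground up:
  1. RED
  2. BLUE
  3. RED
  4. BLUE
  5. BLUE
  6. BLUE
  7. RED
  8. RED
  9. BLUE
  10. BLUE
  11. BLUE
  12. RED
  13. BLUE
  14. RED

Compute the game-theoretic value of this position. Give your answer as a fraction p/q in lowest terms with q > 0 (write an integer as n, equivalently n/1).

Build value(s[:k]) for k = 1..14, string s = RED BLUE RED BLUE BLUE BLUE RED RED BLUE BLUE BLUE RED BLUE RED.
1 of 14 · R · max L −∞ · min R 0 => -1
2 of 14 · RB · max L -1 · min R 0 => -1/2
3 of 14 · RBR · max L -1 · min R -1/2 => -3/4
4 of 14 · RBRB · max L -3/4 · min R -1/2 => -5/8
5 of 14 · RBRBB · max L -5/8 · min R -1/2 => -9/16
6 of 14 · RBRBBB · max L -9/16 · min R -1/2 => -17/32
7 of 14 · RBRBBBR · max L -9/16 · min R -17/32 => -35/64
8 of 14 · RBRBBBRR · max L -9/16 · min R -35/64 => -71/128
9 of 14 · RBRBBBRRB · max L -71/128 · min R -35/64 => -141/256
10 of 14 · RBRBBBRRBB · max L -141/256 · min R -35/64 => -281/512
11 of 14 · RBRBBBRRBBB · max L -281/512 · min R -35/64 => -561/1024
12 of 14 · RBRBBBRRBBBR · max L -281/512 · min R -561/1024 => -1123/2048
13 of 14 · RBRBBBRRBBBRB · max L -1123/2048 · min R -561/1024 => -2245/4096
14 of 14 · RBRBBBRRBBBRBR · max L -1123/2048 · min R -2245/4096 => -4491/8192

-4491/8192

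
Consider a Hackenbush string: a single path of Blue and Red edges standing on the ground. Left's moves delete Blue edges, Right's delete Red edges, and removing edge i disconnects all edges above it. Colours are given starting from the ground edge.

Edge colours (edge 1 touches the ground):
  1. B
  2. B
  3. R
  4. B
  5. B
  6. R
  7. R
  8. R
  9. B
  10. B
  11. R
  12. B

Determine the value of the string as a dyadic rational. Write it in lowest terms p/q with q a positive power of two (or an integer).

1819/1024

v(B) = { 0 | · } gives 1
v(BB) = { 0,1 | · } gives 2
v(BBR) = { 0,1 | 2 } gives 3/2
v(BBRB) = { 0,1,3/2 | 2 } gives 7/4
v(BBRBB) = { 0,1,3/2,7/4 | 2 } gives 15/8
v(BBRBBR) = { 0,1,3/2,7/4 | 15/8,2 } gives 29/16
v(BBRBBRR) = { 0,1,3/2,7/4 | 29/16,15/8,2 } gives 57/32
v(BBRBBRRR) = { 0,1,3/2,7/4 | 57/32,29/16,15/8,2 } gives 113/64
v(BBRBBRRRB) = { 0,1,3/2,7/4,113/64 | 57/32,29/16,15/8,2 } gives 227/128
v(BBRBBRRRBB) = { 0,1,3/2,7/4,113/64,227/128 | 57/32,29/16,15/8,2 } gives 455/256
v(BBRBBRRRBBR) = { 0,1,3/2,7/4,113/64,227/128 | 455/256,57/32,29/16,15/8,2 } gives 909/512
v(BBRBBRRRBBRB) = { 0,1,3/2,7/4,113/64,227/128,909/512 | 455/256,57/32,29/16,15/8,2 } gives 1819/1024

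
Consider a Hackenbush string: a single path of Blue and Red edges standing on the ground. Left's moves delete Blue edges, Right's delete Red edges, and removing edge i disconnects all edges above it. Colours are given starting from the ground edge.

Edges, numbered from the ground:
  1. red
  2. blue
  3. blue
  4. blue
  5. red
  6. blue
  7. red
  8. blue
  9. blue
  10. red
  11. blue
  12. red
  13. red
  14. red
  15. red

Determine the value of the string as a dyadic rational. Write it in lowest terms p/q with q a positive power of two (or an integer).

-2655/16384

1 of 15 · r · max L −∞ · min R 0 → -1
2 of 15 · rb · max L -1 · min R 0 → -1/2
3 of 15 · rbb · max L -1/2 · min R 0 → -1/4
4 of 15 · rbbb · max L -1/4 · min R 0 → -1/8
5 of 15 · rbbbr · max L -1/4 · min R -1/8 → -3/16
6 of 15 · rbbbrb · max L -3/16 · min R -1/8 → -5/32
7 of 15 · rbbbrbr · max L -3/16 · min R -5/32 → -11/64
8 of 15 · rbbbrbrb · max L -11/64 · min R -5/32 → -21/128
9 of 15 · rbbbrbrbb · max L -21/128 · min R -5/32 → -41/256
10 of 15 · rbbbrbrbbr · max L -21/128 · min R -41/256 → -83/512
11 of 15 · rbbbrbrbbrb · max L -83/512 · min R -41/256 → -165/1024
12 of 15 · rbbbrbrbbrbr · max L -83/512 · min R -165/1024 → -331/2048
13 of 15 · rbbbrbrbbrbrr · max L -83/512 · min R -331/2048 → -663/4096
14 of 15 · rbbbrbrbbrbrrr · max L -83/512 · min R -663/4096 → -1327/8192
15 of 15 · rbbbrbrbbrbrrrr · max L -83/512 · min R -1327/8192 → -2655/16384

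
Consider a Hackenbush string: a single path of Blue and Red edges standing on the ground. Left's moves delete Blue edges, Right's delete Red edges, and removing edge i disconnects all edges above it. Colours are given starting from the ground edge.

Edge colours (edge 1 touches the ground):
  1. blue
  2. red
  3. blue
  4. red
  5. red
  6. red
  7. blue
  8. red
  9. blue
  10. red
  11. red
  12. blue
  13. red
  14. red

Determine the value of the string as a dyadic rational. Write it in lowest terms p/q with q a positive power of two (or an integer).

4425/8192

Prefix values for blue red blue red red red blue red blue red red blue red red via {L|R} + simplicity:
b: Left { 0 }, Right { ∅ } ⇒ simplest 1
br: Left { 0 }, Right { 1 } ⇒ simplest 1/2
brb: Left { 0; 1/2 }, Right { 1 } ⇒ simplest 3/4
brbr: Left { 0; 1/2 }, Right { 3/4; 1 } ⇒ simplest 5/8
brbrr: Left { 0; 1/2 }, Right { 5/8; 3/4; 1 } ⇒ simplest 9/16
brbrrr: Left { 0; 1/2 }, Right { 9/16; 5/8; 3/4; 1 } ⇒ simplest 17/32
brbrrrb: Left { 0; 1/2; 17/32 }, Right { 9/16; 5/8; 3/4; 1 } ⇒ simplest 35/64
brbrrrbr: Left { 0; 1/2; 17/32 }, Right { 35/64; 9/16; 5/8; 3/4; 1 } ⇒ simplest 69/128
brbrrrbrb: Left { 0; 1/2; 17/32; 69/128 }, Right { 35/64; 9/16; 5/8; 3/4; 1 } ⇒ simplest 139/256
brbrrrbrbr: Left { 0; 1/2; 17/32; 69/128 }, Right { 139/256; 35/64; 9/16; 5/8; 3/4; 1 } ⇒ simplest 277/512
brbrrrbrbrr: Left { 0; 1/2; 17/32; 69/128 }, Right { 277/512; 139/256; 35/64; 9/16; 5/8; 3/4; 1 } ⇒ simplest 553/1024
brbrrrbrbrrb: Left { 0; 1/2; 17/32; 69/128; 553/1024 }, Right { 277/512; 139/256; 35/64; 9/16; 5/8; 3/4; 1 } ⇒ simplest 1107/2048
brbrrrbrbrrbr: Left { 0; 1/2; 17/32; 69/128; 553/1024 }, Right { 1107/2048; 277/512; 139/256; 35/64; 9/16; 5/8; 3/4; 1 } ⇒ simplest 2213/4096
brbrrrbrbrrbrr: Left { 0; 1/2; 17/32; 69/128; 553/1024 }, Right { 2213/4096; 1107/2048; 277/512; 139/256; 35/64; 9/16; 5/8; 3/4; 1 } ⇒ simplest 4425/8192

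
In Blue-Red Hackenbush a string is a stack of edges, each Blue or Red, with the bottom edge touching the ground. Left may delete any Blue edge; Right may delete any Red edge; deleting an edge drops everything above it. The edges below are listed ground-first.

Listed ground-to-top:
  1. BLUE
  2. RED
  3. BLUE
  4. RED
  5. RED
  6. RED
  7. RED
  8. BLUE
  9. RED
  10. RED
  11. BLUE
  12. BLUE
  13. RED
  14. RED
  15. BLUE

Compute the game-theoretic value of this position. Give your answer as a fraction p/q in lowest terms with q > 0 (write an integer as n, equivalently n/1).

8499/16384

Build g(s[:k]) for k = 1..15, string s = BLUE RED BLUE RED RED RED RED BLUE RED RED BLUE BLUE RED RED BLUE.
g(B) = { 0 | ∅ } = 1
g(BR) = { 0 | 1 } = 1/2
g(BRB) = { 0,1/2 | 1 } = 3/4
g(BRBR) = { 0,1/2 | 3/4,1 } = 5/8
g(BRBRR) = { 0,1/2 | 5/8,3/4,1 } = 9/16
g(BRBRRR) = { 0,1/2 | 9/16,5/8,3/4,1 } = 17/32
g(BRBRRRR) = { 0,1/2 | 17/32,9/16,5/8,3/4,1 } = 33/64
g(BRBRRRRB) = { 0,1/2,33/64 | 17/32,9/16,5/8,3/4,1 } = 67/128
g(BRBRRRRBR) = { 0,1/2,33/64 | 67/128,17/32,9/16,5/8,3/4,1 } = 133/256
g(BRBRRRRBRR) = { 0,1/2,33/64 | 133/256,67/128,17/32,9/16,5/8,3/4,1 } = 265/512
g(BRBRRRRBRRB) = { 0,1/2,33/64,265/512 | 133/256,67/128,17/32,9/16,5/8,3/4,1 } = 531/1024
g(BRBRRRRBRRBB) = { 0,1/2,33/64,265/512,531/1024 | 133/256,67/128,17/32,9/16,5/8,3/4,1 } = 1063/2048
g(BRBRRRRBRRBBR) = { 0,1/2,33/64,265/512,531/1024 | 1063/2048,133/256,67/128,17/32,9/16,5/8,3/4,1 } = 2125/4096
g(BRBRRRRBRRBBRR) = { 0,1/2,33/64,265/512,531/1024 | 2125/4096,1063/2048,133/256,67/128,17/32,9/16,5/8,3/4,1 } = 4249/8192
g(BRBRRRRBRRBBRRB) = { 0,1/2,33/64,265/512,531/1024,4249/8192 | 2125/4096,1063/2048,133/256,67/128,17/32,9/16,5/8,3/4,1 } = 8499/16384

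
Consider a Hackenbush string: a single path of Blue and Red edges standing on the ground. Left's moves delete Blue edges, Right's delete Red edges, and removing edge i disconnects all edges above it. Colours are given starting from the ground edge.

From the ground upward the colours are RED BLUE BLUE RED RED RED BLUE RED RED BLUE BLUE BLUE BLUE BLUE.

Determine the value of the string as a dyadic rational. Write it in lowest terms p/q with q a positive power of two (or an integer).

1 of 14 · R · max L −∞ · min R 0 so -1
2 of 14 · RB · max L -1 · min R 0 so -1/2
3 of 14 · RBB · max L -1/2 · min R 0 so -1/4
4 of 14 · RBBR · max L -1/2 · min R -1/4 so -3/8
5 of 14 · RBBRR · max L -1/2 · min R -3/8 so -7/16
6 of 14 · RBBRRR · max L -1/2 · min R -7/16 so -15/32
7 of 14 · RBBRRRB · max L -15/32 · min R -7/16 so -29/64
8 of 14 · RBBRRRBR · max L -15/32 · min R -29/64 so -59/128
9 of 14 · RBBRRRBRR · max L -15/32 · min R -59/128 so -119/256
10 of 14 · RBBRRRBRRB · max L -119/256 · min R -59/128 so -237/512
11 of 14 · RBBRRRBRRBB · max L -237/512 · min R -59/128 so -473/1024
12 of 14 · RBBRRRBRRBBB · max L -473/1024 · min R -59/128 so -945/2048
13 of 14 · RBBRRRBRRBBBB · max L -945/2048 · min R -59/128 so -1889/4096
14 of 14 · RBBRRRBRRBBBBB · max L -1889/4096 · min R -59/128 so -3777/8192

-3777/8192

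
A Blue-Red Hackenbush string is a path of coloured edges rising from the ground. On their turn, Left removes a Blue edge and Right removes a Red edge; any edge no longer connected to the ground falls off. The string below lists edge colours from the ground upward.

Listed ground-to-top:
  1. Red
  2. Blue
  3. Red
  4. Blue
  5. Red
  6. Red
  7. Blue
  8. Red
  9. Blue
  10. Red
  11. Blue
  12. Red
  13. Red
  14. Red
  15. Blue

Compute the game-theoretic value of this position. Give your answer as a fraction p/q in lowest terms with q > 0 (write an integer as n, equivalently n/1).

-11613/16384

R: Left { · }, Right { 0 } — simplest -1
RB: Left { -1 }, Right { 0 } — simplest -1/2
RBR: Left { -1 }, Right { -1/2,0 } — simplest -3/4
RBRB: Left { -1,-3/4 }, Right { -1/2,0 } — simplest -5/8
RBRBR: Left { -1,-3/4 }, Right { -5/8,-1/2,0 } — simplest -11/16
RBRBRR: Left { -1,-3/4 }, Right { -11/16,-5/8,-1/2,0 } — simplest -23/32
RBRBRRB: Left { -1,-3/4,-23/32 }, Right { -11/16,-5/8,-1/2,0 } — simplest -45/64
RBRBRRBR: Left { -1,-3/4,-23/32 }, Right { -45/64,-11/16,-5/8,-1/2,0 } — simplest -91/128
RBRBRRBRB: Left { -1,-3/4,-23/32,-91/128 }, Right { -45/64,-11/16,-5/8,-1/2,0 } — simplest -181/256
RBRBRRBRBR: Left { -1,-3/4,-23/32,-91/128 }, Right { -181/256,-45/64,-11/16,-5/8,-1/2,0 } — simplest -363/512
RBRBRRBRBRB: Left { -1,-3/4,-23/32,-91/128,-363/512 }, Right { -181/256,-45/64,-11/16,-5/8,-1/2,0 } — simplest -725/1024
RBRBRRBRBRBR: Left { -1,-3/4,-23/32,-91/128,-363/512 }, Right { -725/1024,-181/256,-45/64,-11/16,-5/8,-1/2,0 } — simplest -1451/2048
RBRBRRBRBRBRR: Left { -1,-3/4,-23/32,-91/128,-363/512 }, Right { -1451/2048,-725/1024,-181/256,-45/64,-11/16,-5/8,-1/2,0 } — simplest -2903/4096
RBRBRRBRBRBRRR: Left { -1,-3/4,-23/32,-91/128,-363/512 }, Right { -2903/4096,-1451/2048,-725/1024,-181/256,-45/64,-11/16,-5/8,-1/2,0 } — simplest -5807/8192
RBRBRRBRBRBRRRB: Left { -1,-3/4,-23/32,-91/128,-363/512,-5807/8192 }, Right { -2903/4096,-1451/2048,-725/1024,-181/256,-45/64,-11/16,-5/8,-1/2,0 } — simplest -11613/16384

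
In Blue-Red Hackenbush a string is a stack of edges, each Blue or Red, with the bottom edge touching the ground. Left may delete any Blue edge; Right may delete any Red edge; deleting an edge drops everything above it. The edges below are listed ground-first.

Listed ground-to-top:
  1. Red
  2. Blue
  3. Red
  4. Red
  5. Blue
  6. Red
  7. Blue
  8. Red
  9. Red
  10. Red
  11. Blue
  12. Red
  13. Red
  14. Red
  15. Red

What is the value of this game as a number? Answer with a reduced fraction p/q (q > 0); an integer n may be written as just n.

Recurse on prefixes of the 15-edge string Red Blue Red Red Blue Red Blue Red Red Red Blue Red Red Red Red:
1 of 15 · R · max L −∞ · min R 0 = -1
2 of 15 · RB · max L -1 · min R 0 = -1/2
3 of 15 · RBR · max L -1 · min R -1/2 = -3/4
4 of 15 · RBRR · max L -1 · min R -3/4 = -7/8
5 of 15 · RBRRB · max L -7/8 · min R -3/4 = -13/16
6 of 15 · RBRRBR · max L -7/8 · min R -13/16 = -27/32
7 of 15 · RBRRBRB · max L -27/32 · min R -13/16 = -53/64
8 of 15 · RBRRBRBR · max L -27/32 · min R -53/64 = -107/128
9 of 15 · RBRRBRBRR · max L -27/32 · min R -107/128 = -215/256
10 of 15 · RBRRBRBRRR · max L -27/32 · min R -215/256 = -431/512
11 of 15 · RBRRBRBRRRB · max L -431/512 · min R -215/256 = -861/1024
12 of 15 · RBRRBRBRRRBR · max L -431/512 · min R -861/1024 = -1723/2048
13 of 15 · RBRRBRBRRRBRR · max L -431/512 · min R -1723/2048 = -3447/4096
14 of 15 · RBRRBRBRRRBRRR · max L -431/512 · min R -3447/4096 = -6895/8192
15 of 15 · RBRRBRBRRRBRRRR · max L -431/512 · min R -6895/8192 = -13791/16384

-13791/16384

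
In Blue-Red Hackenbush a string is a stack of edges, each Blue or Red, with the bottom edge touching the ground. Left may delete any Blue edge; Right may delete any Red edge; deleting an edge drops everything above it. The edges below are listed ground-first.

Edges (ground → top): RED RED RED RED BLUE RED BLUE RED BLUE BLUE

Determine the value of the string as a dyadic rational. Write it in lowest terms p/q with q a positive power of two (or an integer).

-233/64

Build value(s[:k]) for k = 1..10, string s = RED RED RED RED BLUE RED BLUE RED BLUE BLUE.
step 1: add RED to get R; options L={ · } R={ 0 } — -1
step 2: add RED to get RR; options L={ · } R={ -1; 0 } — -2
step 3: add RED to get RRR; options L={ · } R={ -2; -1; 0 } — -3
step 4: add RED to get RRRR; options L={ · } R={ -3; -2; -1; 0 } — -4
step 5: add BLUE to get RRRRB; options L={ -4 } R={ -3; -2; -1; 0 } — -7/2
step 6: add RED to get RRRRBR; options L={ -4 } R={ -7/2; -3; -2; -1; 0 } — -15/4
step 7: add BLUE to get RRRRBRB; options L={ -4; -15/4 } R={ -7/2; -3; -2; -1; 0 } — -29/8
step 8: add RED to get RRRRBRBR; options L={ -4; -15/4 } R={ -29/8; -7/2; -3; -2; -1; 0 } — -59/16
step 9: add BLUE to get RRRRBRBRB; options L={ -4; -15/4; -59/16 } R={ -29/8; -7/2; -3; -2; -1; 0 } — -117/32
step 10: add BLUE to get RRRRBRBRBB; options L={ -4; -15/4; -59/16; -117/32 } R={ -29/8; -7/2; -3; -2; -1; 0 } — -233/64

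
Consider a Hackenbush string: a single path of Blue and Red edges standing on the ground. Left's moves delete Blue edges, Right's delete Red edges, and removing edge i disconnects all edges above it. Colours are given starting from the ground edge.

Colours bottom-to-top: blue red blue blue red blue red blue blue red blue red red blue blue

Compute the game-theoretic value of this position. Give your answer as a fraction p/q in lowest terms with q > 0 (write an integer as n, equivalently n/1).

13735/16384

1 of 15 · b · max L 0 · min R +∞ -> 1
2 of 15 · br · max L 0 · min R 1 -> 1/2
3 of 15 · brb · max L 1/2 · min R 1 -> 3/4
4 of 15 · brbb · max L 3/4 · min R 1 -> 7/8
5 of 15 · brbbr · max L 3/4 · min R 7/8 -> 13/16
6 of 15 · brbbrb · max L 13/16 · min R 7/8 -> 27/32
7 of 15 · brbbrbr · max L 13/16 · min R 27/32 -> 53/64
8 of 15 · brbbrbrb · max L 53/64 · min R 27/32 -> 107/128
9 of 15 · brbbrbrbb · max L 107/128 · min R 27/32 -> 215/256
10 of 15 · brbbrbrbbr · max L 107/128 · min R 215/256 -> 429/512
11 of 15 · brbbrbrbbrb · max L 429/512 · min R 215/256 -> 859/1024
12 of 15 · brbbrbrbbrbr · max L 429/512 · min R 859/1024 -> 1717/2048
13 of 15 · brbbrbrbbrbrr · max L 429/512 · min R 1717/2048 -> 3433/4096
14 of 15 · brbbrbrbbrbrrb · max L 3433/4096 · min R 1717/2048 -> 6867/8192
15 of 15 · brbbrbrbbrbrrbb · max L 6867/8192 · min R 1717/2048 -> 13735/16384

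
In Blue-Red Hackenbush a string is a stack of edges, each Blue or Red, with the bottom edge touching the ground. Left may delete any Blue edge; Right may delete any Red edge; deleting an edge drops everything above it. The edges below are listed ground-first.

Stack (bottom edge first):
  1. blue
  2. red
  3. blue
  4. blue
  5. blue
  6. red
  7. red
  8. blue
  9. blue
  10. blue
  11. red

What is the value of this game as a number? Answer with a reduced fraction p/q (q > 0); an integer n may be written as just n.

925/1024

val_1 [b]  L=[0]  R=[∅]  ⇒ 1
val_2 [br]  L=[0]  R=[1]  ⇒ 1/2
val_3 [brb]  L=[0,1/2]  R=[1]  ⇒ 3/4
val_4 [brbb]  L=[0,1/2,3/4]  R=[1]  ⇒ 7/8
val_5 [brbbb]  L=[0,1/2,3/4,7/8]  R=[1]  ⇒ 15/16
val_6 [brbbbr]  L=[0,1/2,3/4,7/8]  R=[15/16,1]  ⇒ 29/32
val_7 [brbbbrr]  L=[0,1/2,3/4,7/8]  R=[29/32,15/16,1]  ⇒ 57/64
val_8 [brbbbrrb]  L=[0,1/2,3/4,7/8,57/64]  R=[29/32,15/16,1]  ⇒ 115/128
val_9 [brbbbrrbb]  L=[0,1/2,3/4,7/8,57/64,115/128]  R=[29/32,15/16,1]  ⇒ 231/256
val_10 [brbbbrrbbb]  L=[0,1/2,3/4,7/8,57/64,115/128,231/256]  R=[29/32,15/16,1]  ⇒ 463/512
val_11 [brbbbrrbbbr]  L=[0,1/2,3/4,7/8,57/64,115/128,231/256]  R=[463/512,29/32,15/16,1]  ⇒ 925/1024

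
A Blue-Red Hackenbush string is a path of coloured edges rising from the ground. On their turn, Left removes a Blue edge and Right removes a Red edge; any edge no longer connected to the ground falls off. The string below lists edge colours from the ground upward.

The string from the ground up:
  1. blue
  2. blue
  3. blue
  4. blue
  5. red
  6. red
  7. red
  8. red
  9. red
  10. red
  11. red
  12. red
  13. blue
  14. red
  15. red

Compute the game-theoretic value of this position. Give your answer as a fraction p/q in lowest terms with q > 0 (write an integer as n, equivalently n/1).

val(b) = { 0 | none } — 1
val(bb) = { 0; 1 | none } — 2
val(bbb) = { 0; 1; 2 | none } — 3
val(bbbb) = { 0; 1; 2; 3 | none } — 4
val(bbbbr) = { 0; 1; 2; 3 | 4 } — 7/2
val(bbbbrr) = { 0; 1; 2; 3 | 7/2; 4 } — 13/4
val(bbbbrrr) = { 0; 1; 2; 3 | 13/4; 7/2; 4 } — 25/8
val(bbbbrrrr) = { 0; 1; 2; 3 | 25/8; 13/4; 7/2; 4 } — 49/16
val(bbbbrrrrr) = { 0; 1; 2; 3 | 49/16; 25/8; 13/4; 7/2; 4 } — 97/32
val(bbbbrrrrrr) = { 0; 1; 2; 3 | 97/32; 49/16; 25/8; 13/4; 7/2; 4 } — 193/64
val(bbbbrrrrrrr) = { 0; 1; 2; 3 | 193/64; 97/32; 49/16; 25/8; 13/4; 7/2; 4 } — 385/128
val(bbbbrrrrrrrr) = { 0; 1; 2; 3 | 385/128; 193/64; 97/32; 49/16; 25/8; 13/4; 7/2; 4 } — 769/256
val(bbbbrrrrrrrrb) = { 0; 1; 2; 3; 769/256 | 385/128; 193/64; 97/32; 49/16; 25/8; 13/4; 7/2; 4 } — 1539/512
val(bbbbrrrrrrrrbr) = { 0; 1; 2; 3; 769/256 | 1539/512; 385/128; 193/64; 97/32; 49/16; 25/8; 13/4; 7/2; 4 } — 3077/1024
val(bbbbrrrrrrrrbrr) = { 0; 1; 2; 3; 769/256 | 3077/1024; 1539/512; 385/128; 193/64; 97/32; 49/16; 25/8; 13/4; 7/2; 4 } — 6153/2048

6153/2048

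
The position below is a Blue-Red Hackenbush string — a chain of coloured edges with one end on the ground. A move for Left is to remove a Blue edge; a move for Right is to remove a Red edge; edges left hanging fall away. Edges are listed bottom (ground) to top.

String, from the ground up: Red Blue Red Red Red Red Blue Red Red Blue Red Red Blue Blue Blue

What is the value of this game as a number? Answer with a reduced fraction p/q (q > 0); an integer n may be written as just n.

-15793/16384

val_1 [R]  L=[]  R=[0]  = -1
val_2 [RB]  L=[-1]  R=[0]  = -1/2
val_3 [RBR]  L=[-1]  R=[-1/2 0]  = -3/4
val_4 [RBRR]  L=[-1]  R=[-3/4 -1/2 0]  = -7/8
val_5 [RBRRR]  L=[-1]  R=[-7/8 -3/4 -1/2 0]  = -15/16
val_6 [RBRRRR]  L=[-1]  R=[-15/16 -7/8 -3/4 -1/2 0]  = -31/32
val_7 [RBRRRRB]  L=[-1 -31/32]  R=[-15/16 -7/8 -3/4 -1/2 0]  = -61/64
val_8 [RBRRRRBR]  L=[-1 -31/32]  R=[-61/64 -15/16 -7/8 -3/4 -1/2 0]  = -123/128
val_9 [RBRRRRBRR]  L=[-1 -31/32]  R=[-123/128 -61/64 -15/16 -7/8 -3/4 -1/2 0]  = -247/256
val_10 [RBRRRRBRRB]  L=[-1 -31/32 -247/256]  R=[-123/128 -61/64 -15/16 -7/8 -3/4 -1/2 0]  = -493/512
val_11 [RBRRRRBRRBR]  L=[-1 -31/32 -247/256]  R=[-493/512 -123/128 -61/64 -15/16 -7/8 -3/4 -1/2 0]  = -987/1024
val_12 [RBRRRRBRRBRR]  L=[-1 -31/32 -247/256]  R=[-987/1024 -493/512 -123/128 -61/64 -15/16 -7/8 -3/4 -1/2 0]  = -1975/2048
val_13 [RBRRRRBRRBRRB]  L=[-1 -31/32 -247/256 -1975/2048]  R=[-987/1024 -493/512 -123/128 -61/64 -15/16 -7/8 -3/4 -1/2 0]  = -3949/4096
val_14 [RBRRRRBRRBRRBB]  L=[-1 -31/32 -247/256 -1975/2048 -3949/4096]  R=[-987/1024 -493/512 -123/128 -61/64 -15/16 -7/8 -3/4 -1/2 0]  = -7897/8192
val_15 [RBRRRRBRRBRRBBB]  L=[-1 -31/32 -247/256 -1975/2048 -3949/4096 -7897/8192]  R=[-987/1024 -493/512 -123/128 -61/64 -15/16 -7/8 -3/4 -1/2 0]  = -15793/16384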